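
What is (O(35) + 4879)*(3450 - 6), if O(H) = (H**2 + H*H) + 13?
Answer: 25285848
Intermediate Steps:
O(H) = 13 + 2*H**2 (O(H) = (H**2 + H**2) + 13 = 2*H**2 + 13 = 13 + 2*H**2)
(O(35) + 4879)*(3450 - 6) = ((13 + 2*35**2) + 4879)*(3450 - 6) = ((13 + 2*1225) + 4879)*3444 = ((13 + 2450) + 4879)*3444 = (2463 + 4879)*3444 = 7342*3444 = 25285848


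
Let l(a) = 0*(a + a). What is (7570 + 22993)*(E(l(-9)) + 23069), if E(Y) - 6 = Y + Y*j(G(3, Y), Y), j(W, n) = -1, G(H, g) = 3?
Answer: 705241225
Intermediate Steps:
l(a) = 0 (l(a) = 0*(2*a) = 0)
E(Y) = 6 (E(Y) = 6 + (Y + Y*(-1)) = 6 + (Y - Y) = 6 + 0 = 6)
(7570 + 22993)*(E(l(-9)) + 23069) = (7570 + 22993)*(6 + 23069) = 30563*23075 = 705241225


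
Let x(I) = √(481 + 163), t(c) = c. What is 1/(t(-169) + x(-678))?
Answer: -169/27917 - 2*√161/27917 ≈ -0.0069627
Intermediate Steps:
x(I) = 2*√161 (x(I) = √644 = 2*√161)
1/(t(-169) + x(-678)) = 1/(-169 + 2*√161)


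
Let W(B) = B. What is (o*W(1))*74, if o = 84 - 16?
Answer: 5032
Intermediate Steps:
o = 68
(o*W(1))*74 = (68*1)*74 = 68*74 = 5032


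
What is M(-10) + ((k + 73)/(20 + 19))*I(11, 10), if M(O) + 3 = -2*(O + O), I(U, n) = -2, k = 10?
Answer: 1277/39 ≈ 32.744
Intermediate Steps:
M(O) = -3 - 4*O (M(O) = -3 - 2*(O + O) = -3 - 4*O)
M(-10) + ((k + 73)/(20 + 19))*I(11, 10) = (-3 - 4*(-10)) + ((10 + 73)/(20 + 19))*(-2) = (-3 + 40) + (83/39)*(-2) = 37 + (83*(1/39))*(-2) = 37 + (83/39)*(-2) = 37 - 166/39 = 1277/39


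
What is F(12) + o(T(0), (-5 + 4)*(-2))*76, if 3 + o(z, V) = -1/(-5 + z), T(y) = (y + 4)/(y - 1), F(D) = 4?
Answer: -1940/9 ≈ -215.56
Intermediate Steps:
T(y) = (4 + y)/(-1 + y)
o(z, V) = -3 - 1/(-5 + z)
F(12) + o(T(0), (-5 + 4)*(-2))*76 = 4 + ((14 - 3*(4 + 0)/(-1 + 0))/(-5 + (4 + 0)/(-1 + 0)))*76 = 4 + ((14 - 3*4/(-1))/(-5 + 4/(-1)))*76 = 4 + ((14 - (-3)*4)/(-5 - 1*4))*76 = 4 + ((14 - 3*(-4))/(-5 - 4))*76 = 4 + ((14 + 12)/(-9))*76 = 4 - 1/9*26*76 = 4 - 26/9*76 = 4 - 1976/9 = -1940/9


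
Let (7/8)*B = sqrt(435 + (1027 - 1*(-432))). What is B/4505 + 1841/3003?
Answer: 263/429 + 8*sqrt(1894)/31535 ≈ 0.62409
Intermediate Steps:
B = 8*sqrt(1894)/7 (B = 8*sqrt(435 + (1027 - 1*(-432)))/7 = 8*sqrt(435 + (1027 + 432))/7 = 8*sqrt(435 + 1459)/7 = 8*sqrt(1894)/7 ≈ 49.737)
B/4505 + 1841/3003 = (8*sqrt(1894)/7)/4505 + 1841/3003 = (8*sqrt(1894)/7)*(1/4505) + 1841*(1/3003) = 8*sqrt(1894)/31535 + 263/429 = 263/429 + 8*sqrt(1894)/31535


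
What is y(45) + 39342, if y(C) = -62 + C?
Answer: 39325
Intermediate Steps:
y(45) + 39342 = (-62 + 45) + 39342 = -17 + 39342 = 39325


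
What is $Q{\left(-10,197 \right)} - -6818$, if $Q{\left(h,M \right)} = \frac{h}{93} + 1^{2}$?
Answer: $\frac{634157}{93} \approx 6818.9$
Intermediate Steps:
$Q{\left(h,M \right)} = 1 + \frac{h}{93}$ ($Q{\left(h,M \right)} = h \frac{1}{93} + 1 = \frac{h}{93} + 1 = 1 + \frac{h}{93}$)
$Q{\left(-10,197 \right)} - -6818 = \left(1 + \frac{1}{93} \left(-10\right)\right) - -6818 = \left(1 - \frac{10}{93}\right) + 6818 = \frac{83}{93} + 6818 = \frac{634157}{93}$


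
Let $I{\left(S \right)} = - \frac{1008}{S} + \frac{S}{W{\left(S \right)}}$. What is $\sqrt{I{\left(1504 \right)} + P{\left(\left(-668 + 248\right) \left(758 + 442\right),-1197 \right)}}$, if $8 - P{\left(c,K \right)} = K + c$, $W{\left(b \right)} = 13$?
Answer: $\frac{\sqrt{754586303874}}{1222} \approx 710.86$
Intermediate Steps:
$P{\left(c,K \right)} = 8 - K - c$ ($P{\left(c,K \right)} = 8 - \left(K + c\right) = 8 - K - c$)
$I{\left(S \right)} = - \frac{1008}{S} + \frac{S}{13}$
$\sqrt{I{\left(1504 \right)} + P{\left(\left(-668 + 248\right) \left(758 + 442\right),-1197 \right)}} = \sqrt{\left(- \frac{1008}{1504} + \frac{1}{13} \cdot 1504\right) - \left(-1205 + \left(-668 + 248\right) \left(758 + 442\right)\right)} = \sqrt{\left(\left(-1008\right) \frac{1}{1504} + \frac{1504}{13}\right) + \left(8 + 1197 - \left(-420\right) 1200\right)} = \sqrt{\left(- \frac{63}{94} + \frac{1504}{13}\right) + \left(8 + 1197 - -504000\right)} = \sqrt{\frac{140557}{1222} + \left(8 + 1197 + 504000\right)} = \sqrt{\frac{140557}{1222} + 505205} = \sqrt{\frac{617501067}{1222}} = \frac{\sqrt{754586303874}}{1222}$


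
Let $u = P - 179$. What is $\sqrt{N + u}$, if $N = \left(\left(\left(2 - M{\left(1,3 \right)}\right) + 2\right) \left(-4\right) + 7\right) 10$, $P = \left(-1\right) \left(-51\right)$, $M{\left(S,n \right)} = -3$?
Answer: $13 i \sqrt{2} \approx 18.385 i$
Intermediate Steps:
$P = 51$
$u = -128$ ($u = 51 - 179 = -128$)
$N = -210$ ($N = \left(\left(\left(2 - -3\right) + 2\right) \left(-4\right) + 7\right) 10 = \left(\left(\left(2 + 3\right) + 2\right) \left(-4\right) + 7\right) 10 = \left(\left(5 + 2\right) \left(-4\right) + 7\right) 10 = \left(7 \left(-4\right) + 7\right) 10 = \left(-28 + 7\right) 10 = \left(-21\right) 10 = -210$)
$\sqrt{N + u} = \sqrt{-210 - 128} = \sqrt{-338} = 13 i \sqrt{2}$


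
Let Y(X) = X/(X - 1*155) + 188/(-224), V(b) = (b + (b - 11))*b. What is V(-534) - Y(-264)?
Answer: 13519633213/23464 ≈ 5.7619e+5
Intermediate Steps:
V(b) = b*(-11 + 2*b) (V(b) = (b + (-11 + b))*b = (-11 + 2*b)*b = b*(-11 + 2*b))
Y(X) = -47/56 + X/(-155 + X) (Y(X) = X/(X - 155) + 188*(-1/224) = X/(-155 + X) - 47/56 = -47/56 + X/(-155 + X))
V(-534) - Y(-264) = -534*(-11 + 2*(-534)) - (7285 + 9*(-264))/(56*(-155 - 264)) = -534*(-11 - 1068) - (7285 - 2376)/(56*(-419)) = -534*(-1079) - (-1)*4909/(56*419) = 576186 - 1*(-4909/23464) = 576186 + 4909/23464 = 13519633213/23464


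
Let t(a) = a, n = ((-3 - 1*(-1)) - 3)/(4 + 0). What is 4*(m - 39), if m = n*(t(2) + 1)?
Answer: -171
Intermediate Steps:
n = -5/4 (n = ((-3 + 1) - 3)/4 = (-2 - 3)*(¼) = -5*¼ = -5/4 ≈ -1.2500)
m = -15/4 (m = -5*(2 + 1)/4 = -5/4*3 = -15/4 ≈ -3.7500)
4*(m - 39) = 4*(-15/4 - 39) = 4*(-171/4) = -171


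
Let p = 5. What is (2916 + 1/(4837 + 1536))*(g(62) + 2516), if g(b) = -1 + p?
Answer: 46830845880/6373 ≈ 7.3483e+6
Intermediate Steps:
g(b) = 4 (g(b) = -1 + 5 = 4)
(2916 + 1/(4837 + 1536))*(g(62) + 2516) = (2916 + 1/(4837 + 1536))*(4 + 2516) = (2916 + 1/6373)*2520 = (18583669/6373)*2520 = 46830845880/6373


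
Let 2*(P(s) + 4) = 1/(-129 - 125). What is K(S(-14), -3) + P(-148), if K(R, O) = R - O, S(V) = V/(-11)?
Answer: 1513/5588 ≈ 0.27076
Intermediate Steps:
S(V) = -V/11 (S(V) = V*(-1/11) = -V/11)
P(s) = -2033/508 (P(s) = -4 + 1/(2*(-129 - 125)) = -4 + (½)/(-254) = -4 + (½)*(-1/254) = -4 - 1/508 = -2033/508)
K(S(-14), -3) + P(-148) = (-1/11*(-14) - 1*(-3)) - 2033/508 = (14/11 + 3) - 2033/508 = 47/11 - 2033/508 = 1513/5588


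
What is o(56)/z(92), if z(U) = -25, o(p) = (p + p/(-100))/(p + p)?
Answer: -99/5000 ≈ -0.019800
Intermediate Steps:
o(p) = 99/200 (o(p) = (p + p*(-1/100))/((2*p)) = (p - p/100)*(1/(2*p)) = (99*p/100)*(1/(2*p)) = 99/200)
o(56)/z(92) = (99/200)/(-25) = (99/200)*(-1/25) = -99/5000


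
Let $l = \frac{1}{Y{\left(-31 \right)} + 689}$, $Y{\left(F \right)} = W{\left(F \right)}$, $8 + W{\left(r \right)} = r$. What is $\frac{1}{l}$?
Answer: $650$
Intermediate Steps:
$W{\left(r \right)} = -8 + r$
$Y{\left(F \right)} = -8 + F$
$l = \frac{1}{650}$ ($l = \frac{1}{\left(-8 - 31\right) + 689} = \frac{1}{-39 + 689} = \frac{1}{650} \approx 0.0015385$)
$\frac{1}{l} = \frac{1}{\frac{1}{650}} = 650$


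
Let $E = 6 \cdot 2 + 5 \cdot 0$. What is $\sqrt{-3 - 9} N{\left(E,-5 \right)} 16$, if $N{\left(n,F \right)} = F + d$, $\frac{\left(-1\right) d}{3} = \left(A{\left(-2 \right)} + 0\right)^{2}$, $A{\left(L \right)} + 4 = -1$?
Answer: $- 2560 i \sqrt{3} \approx - 4434.0 i$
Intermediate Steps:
$A{\left(L \right)} = -5$ ($A{\left(L \right)} = -4 - 1 = -5$)
$d = -75$ ($d = - 3 \left(-5 + 0\right)^{2} = - 3 \left(-5\right)^{2} = \left(-3\right) 25 = -75$)
$E = 12$ ($E = 12 + 0 = 12$)
$N{\left(n,F \right)} = -75 + F$ ($N{\left(n,F \right)} = F - 75 = -75 + F$)
$\sqrt{-3 - 9} N{\left(E,-5 \right)} 16 = \sqrt{-3 - 9} \left(-75 - 5\right) 16 = \sqrt{-12} \left(-80\right) 16 = 2 i \sqrt{3} \left(-80\right) 16 = - 160 i \sqrt{3} \cdot 16 = - 2560 i \sqrt{3}$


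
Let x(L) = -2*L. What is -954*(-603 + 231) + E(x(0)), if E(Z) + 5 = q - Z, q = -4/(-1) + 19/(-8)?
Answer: 2839077/8 ≈ 3.5488e+5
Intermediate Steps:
q = 13/8 (q = -4*(-1) + 19*(-1/8) = 4 - 19/8 = 13/8 ≈ 1.6250)
E(Z) = -27/8 - Z (E(Z) = -5 + (13/8 - Z) = -27/8 - Z)
-954*(-603 + 231) + E(x(0)) = -954*(-603 + 231) + (-27/8 - (-2)*0) = -954*(-372) + (-27/8 - 1*0) = 354888 + (-27/8 + 0) = 354888 - 27/8 = 2839077/8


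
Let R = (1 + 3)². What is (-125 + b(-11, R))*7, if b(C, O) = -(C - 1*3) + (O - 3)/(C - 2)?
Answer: -784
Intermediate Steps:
R = 16 (R = 4² = 16)
b(C, O) = 3 - C + (-3 + O)/(-2 + C) (b(C, O) = -(C - 3) + (-3 + O)/(-2 + C) = -(-3 + C) + (-3 + O)/(-2 + C) = (3 - C) + (-3 + O)/(-2 + C) = 3 - C + (-3 + O)/(-2 + C))
(-125 + b(-11, R))*7 = (-125 + (-9 + 16 - 1*(-11)² + 5*(-11))/(-2 - 11))*7 = (-125 + (-9 + 16 - 1*121 - 55)/(-13))*7 = (-125 - (-9 + 16 - 121 - 55)/13)*7 = (-125 - 1/13*(-169))*7 = (-125 + 13)*7 = -112*7 = -784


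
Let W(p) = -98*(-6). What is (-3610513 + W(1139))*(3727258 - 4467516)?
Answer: 2672275860650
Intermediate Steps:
W(p) = 588
(-3610513 + W(1139))*(3727258 - 4467516) = (-3610513 + 588)*(3727258 - 4467516) = -3609925*(-740258) = 2672275860650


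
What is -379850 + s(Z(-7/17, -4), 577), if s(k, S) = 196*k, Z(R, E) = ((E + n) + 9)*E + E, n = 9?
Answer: -391610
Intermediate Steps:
Z(R, E) = E + E*(18 + E) (Z(R, E) = ((E + 9) + 9)*E + E = ((9 + E) + 9)*E + E = (18 + E)*E + E = E*(18 + E) + E = E + E*(18 + E))
-379850 + s(Z(-7/17, -4), 577) = -379850 + 196*(-4*(19 - 4)) = -379850 + 196*(-4*15) = -379850 + 196*(-60) = -379850 - 11760 = -391610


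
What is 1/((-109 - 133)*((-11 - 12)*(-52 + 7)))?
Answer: -1/250470 ≈ -3.9925e-6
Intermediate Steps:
1/((-109 - 133)*((-11 - 12)*(-52 + 7))) = 1/(-(-5566)*(-45)) = 1/(-242*1035) = 1/(-250470) = -1/250470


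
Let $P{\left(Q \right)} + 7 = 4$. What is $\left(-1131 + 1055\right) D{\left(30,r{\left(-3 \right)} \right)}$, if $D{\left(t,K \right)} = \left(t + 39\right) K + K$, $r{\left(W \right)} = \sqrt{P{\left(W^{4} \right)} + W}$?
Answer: $- 5320 i \sqrt{6} \approx - 13031.0 i$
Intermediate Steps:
$P{\left(Q \right)} = -3$ ($P{\left(Q \right)} = -7 + 4 = -3$)
$r{\left(W \right)} = \sqrt{-3 + W}$
$D{\left(t,K \right)} = K + K \left(39 + t\right)$ ($D{\left(t,K \right)} = \left(39 + t\right) K + K = K \left(39 + t\right) + K = K + K \left(39 + t\right)$)
$\left(-1131 + 1055\right) D{\left(30,r{\left(-3 \right)} \right)} = \left(-1131 + 1055\right) \sqrt{-3 - 3} \left(40 + 30\right) = - 76 \sqrt{-6} \cdot 70 = - 76 i \sqrt{6} \cdot 70 = - 76 \cdot 70 i \sqrt{6} = - 5320 i \sqrt{6}$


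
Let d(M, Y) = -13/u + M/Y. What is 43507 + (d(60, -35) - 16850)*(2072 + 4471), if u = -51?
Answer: -13115655418/119 ≈ -1.1022e+8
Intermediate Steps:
d(M, Y) = 13/51 + M/Y (d(M, Y) = -13/(-51) + M/Y = -13*(-1/51) + M/Y = 13/51 + M/Y)
43507 + (d(60, -35) - 16850)*(2072 + 4471) = 43507 + ((13/51 + 60/(-35)) - 16850)*(2072 + 4471) = 43507 + ((13/51 + 60*(-1/35)) - 16850)*6543 = 43507 + ((13/51 - 12/7) - 16850)*6543 = 43507 + (-521/357 - 16850)*6543 = 43507 - 6015971/357*6543 = 43507 - 13120832751/119 = -13115655418/119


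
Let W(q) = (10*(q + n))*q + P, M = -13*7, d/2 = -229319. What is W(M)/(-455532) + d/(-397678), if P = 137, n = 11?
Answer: 89959422565/90577527348 ≈ 0.99318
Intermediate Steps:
d = -458638 (d = 2*(-229319) = -458638)
M = -91
W(q) = 137 + q*(110 + 10*q) (W(q) = (10*(q + 11))*q + 137 = (10*(11 + q))*q + 137 = (110 + 10*q)*q + 137 = q*(110 + 10*q) + 137 = 137 + q*(110 + 10*q))
W(M)/(-455532) + d/(-397678) = (137 + 10*(-91)² + 110*(-91))/(-455532) - 458638/(-397678) = (137 + 10*8281 - 10010)*(-1/455532) - 458638*(-1/397678) = (137 + 82810 - 10010)*(-1/455532) + 229319/198839 = 72937*(-1/455532) + 229319/198839 = -72937/455532 + 229319/198839 = 89959422565/90577527348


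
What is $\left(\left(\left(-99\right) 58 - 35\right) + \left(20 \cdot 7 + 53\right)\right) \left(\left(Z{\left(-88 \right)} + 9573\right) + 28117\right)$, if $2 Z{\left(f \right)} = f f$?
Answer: $-232082208$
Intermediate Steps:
$Z{\left(f \right)} = \frac{f^{2}}{2}$ ($Z{\left(f \right)} = \frac{f f}{2} = \frac{f^{2}}{2}$)
$\left(\left(\left(-99\right) 58 - 35\right) + \left(20 \cdot 7 + 53\right)\right) \left(\left(Z{\left(-88 \right)} + 9573\right) + 28117\right) = \left(\left(\left(-99\right) 58 - 35\right) + \left(20 \cdot 7 + 53\right)\right) \left(\left(\frac{\left(-88\right)^{2}}{2} + 9573\right) + 28117\right) = \left(\left(-5742 - 35\right) + \left(140 + 53\right)\right) \left(\left(\frac{1}{2} \cdot 7744 + 9573\right) + 28117\right) = \left(-5777 + 193\right) \left(\left(3872 + 9573\right) + 28117\right) = - 5584 \left(13445 + 28117\right) = \left(-5584\right) 41562 = -232082208$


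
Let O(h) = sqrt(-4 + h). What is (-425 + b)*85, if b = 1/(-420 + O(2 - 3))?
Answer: -1274533265/35281 - 17*I*sqrt(5)/35281 ≈ -36125.0 - 0.0010774*I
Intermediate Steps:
b = 1/(-420 + I*sqrt(5)) (b = 1/(-420 + sqrt(-4 + (2 - 3))) = 1/(-420 + sqrt(-4 - 1)) = 1/(-420 + sqrt(-5)) = 1/(-420 + I*sqrt(5)) ≈ -0.0023809 - 1.268e-5*I)
(-425 + b)*85 = (-425 + (-84/35281 - I*sqrt(5)/176405))*85 = (-14994509/35281 - I*sqrt(5)/176405)*85 = -1274533265/35281 - 17*I*sqrt(5)/35281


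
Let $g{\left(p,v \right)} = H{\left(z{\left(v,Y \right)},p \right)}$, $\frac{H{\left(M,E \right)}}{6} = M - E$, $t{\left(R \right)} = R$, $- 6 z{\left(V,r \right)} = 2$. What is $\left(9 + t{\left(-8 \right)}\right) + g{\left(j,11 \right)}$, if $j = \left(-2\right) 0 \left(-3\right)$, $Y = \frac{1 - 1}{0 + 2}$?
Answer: $-1$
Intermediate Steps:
$Y = 0$ ($Y = \frac{0}{2} = 0 \cdot \frac{1}{2} = 0$)
$z{\left(V,r \right)} = - \frac{1}{3}$ ($z{\left(V,r \right)} = \left(- \frac{1}{6}\right) 2 = - \frac{1}{3}$)
$j = 0$ ($j = 0 \left(-3\right) = 0$)
$H{\left(M,E \right)} = - 6 E + 6 M$ ($H{\left(M,E \right)} = 6 \left(M - E\right) = - 6 E + 6 M$)
$g{\left(p,v \right)} = -2 - 6 p$ ($g{\left(p,v \right)} = - 6 p + 6 \left(- \frac{1}{3}\right) = - 6 p - 2 = -2 - 6 p$)
$\left(9 + t{\left(-8 \right)}\right) + g{\left(j,11 \right)} = \left(9 - 8\right) - 2 = 1 + \left(-2 + 0\right) = 1 - 2 = -1$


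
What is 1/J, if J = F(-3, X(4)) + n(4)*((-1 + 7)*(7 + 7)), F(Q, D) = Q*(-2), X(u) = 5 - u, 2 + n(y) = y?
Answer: 1/174 ≈ 0.0057471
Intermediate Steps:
n(y) = -2 + y
F(Q, D) = -2*Q
J = 174 (J = -2*(-3) + (-2 + 4)*((-1 + 7)*(7 + 7)) = 6 + 2*(6*14) = 6 + 2*84 = 6 + 168 = 174)
1/J = 1/174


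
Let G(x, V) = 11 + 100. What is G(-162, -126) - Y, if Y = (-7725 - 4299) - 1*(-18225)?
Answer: -6090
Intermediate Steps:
G(x, V) = 111
Y = 6201 (Y = -12024 + 18225 = 6201)
G(-162, -126) - Y = 111 - 1*6201 = 111 - 6201 = -6090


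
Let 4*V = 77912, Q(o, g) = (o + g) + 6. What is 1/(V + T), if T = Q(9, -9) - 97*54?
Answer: 1/14246 ≈ 7.0195e-5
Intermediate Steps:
Q(o, g) = 6 + g + o (Q(o, g) = (g + o) + 6 = 6 + g + o)
T = -5232 (T = (6 - 9 + 9) - 97*54 = 6 - 5238 = -5232)
V = 19478 (V = (1/4)*77912 = 19478)
1/(V + T) = 1/(19478 - 5232) = 1/14246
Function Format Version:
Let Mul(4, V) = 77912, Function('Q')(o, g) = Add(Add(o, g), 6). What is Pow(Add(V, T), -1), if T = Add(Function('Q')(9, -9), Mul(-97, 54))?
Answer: Rational(1, 14246) ≈ 7.0195e-5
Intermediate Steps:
Function('Q')(o, g) = Add(6, g, o) (Function('Q')(o, g) = Add(Add(g, o), 6) = Add(6, g, o))
T = -5232 (T = Add(Add(6, -9, 9), Mul(-97, 54)) = Add(6, -5238) = -5232)
V = 19478 (V = Mul(Rational(1, 4), 77912) = 19478)
Pow(Add(V, T), -1) = Pow(Add(19478, -5232), -1) = Pow(14246, -1) = Rational(1, 14246)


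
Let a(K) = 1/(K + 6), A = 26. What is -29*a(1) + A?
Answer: 153/7 ≈ 21.857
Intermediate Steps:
a(K) = 1/(6 + K)
-29*a(1) + A = -29/(6 + 1) + 26 = -29/7 + 26 = 153/7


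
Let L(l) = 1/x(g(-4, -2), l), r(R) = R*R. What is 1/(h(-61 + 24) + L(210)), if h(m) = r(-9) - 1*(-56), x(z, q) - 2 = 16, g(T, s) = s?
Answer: 18/2467 ≈ 0.0072963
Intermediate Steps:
x(z, q) = 18 (x(z, q) = 2 + 16 = 18)
r(R) = R**2
h(m) = 137 (h(m) = (-9)**2 - 1*(-56) = 81 + 56 = 137)
L(l) = 1/18
1/(h(-61 + 24) + L(210)) = 1/(137 + 1/18) = 1/(2467/18) = 18/2467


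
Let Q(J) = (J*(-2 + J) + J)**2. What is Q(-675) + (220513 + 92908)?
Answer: 208210003421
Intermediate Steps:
Q(J) = (J + J*(-2 + J))**2
Q(-675) + (220513 + 92908) = (-675)**2*(-1 - 675)**2 + (220513 + 92908) = 455625*(-676)**2 + 313421 = 455625*456976 + 313421 = 208209690000 + 313421 = 208210003421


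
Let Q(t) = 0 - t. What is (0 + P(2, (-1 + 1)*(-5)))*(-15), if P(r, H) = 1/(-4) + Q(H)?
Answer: 15/4 ≈ 3.7500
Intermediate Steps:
Q(t) = -t
P(r, H) = -1/4 - H (P(r, H) = 1/(-4) - H = -1/4 - H)
(0 + P(2, (-1 + 1)*(-5)))*(-15) = (0 + (-1/4 - (-1 + 1)*(-5)))*(-15) = (0 + (-1/4 - 0*(-5)))*(-15) = (0 + (-1/4 - 1*0))*(-15) = (0 + (-1/4 + 0))*(-15) = (0 - 1/4)*(-15) = -1/4*(-15) = 15/4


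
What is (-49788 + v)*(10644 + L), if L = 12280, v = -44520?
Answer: -2161916592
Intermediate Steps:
(-49788 + v)*(10644 + L) = (-49788 - 44520)*(10644 + 12280) = -94308*22924 = -2161916592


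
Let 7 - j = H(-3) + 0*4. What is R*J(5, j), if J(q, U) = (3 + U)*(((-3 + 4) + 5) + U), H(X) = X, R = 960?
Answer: 199680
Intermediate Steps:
j = 10 (j = 7 - (-3 + 0*4) = 7 - (-3 + 0) = 7 - 1*(-3) = 7 + 3 = 10)
J(q, U) = (3 + U)*(6 + U) (J(q, U) = (3 + U)*((1 + 5) + U) = (3 + U)*(6 + U))
R*J(5, j) = 960*(18 + 10² + 9*10) = 960*(18 + 100 + 90) = 960*208 = 199680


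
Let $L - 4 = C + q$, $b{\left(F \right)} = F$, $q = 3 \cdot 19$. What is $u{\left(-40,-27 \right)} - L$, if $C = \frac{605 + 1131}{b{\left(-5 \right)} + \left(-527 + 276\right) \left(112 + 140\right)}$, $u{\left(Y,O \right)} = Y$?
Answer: $- \frac{6387221}{63257} \approx -100.97$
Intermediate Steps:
$q = 57$
$C = - \frac{1736}{63257}$ ($C = \frac{605 + 1131}{-5 + \left(-527 + 276\right) \left(112 + 140\right)} = \frac{1736}{-5 - 63252} = \frac{1736}{-63257} = 1736 \left(- \frac{1}{63257}\right) = - \frac{1736}{63257} \approx -0.027444$)
$L = \frac{3856941}{63257}$ ($L = 4 + \left(- \frac{1736}{63257} + 57\right) = 4 + \frac{3603913}{63257} = \frac{3856941}{63257} \approx 60.973$)
$u{\left(-40,-27 \right)} - L = -40 - \frac{3856941}{63257} = - \frac{6387221}{63257}$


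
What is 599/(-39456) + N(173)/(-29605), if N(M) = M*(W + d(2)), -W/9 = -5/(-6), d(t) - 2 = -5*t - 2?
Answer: 20343929/233618976 ≈ 0.087082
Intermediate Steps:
d(t) = -5*t (d(t) = 2 + (-5*t - 2) = 2 + (-2 - 5*t) = -5*t)
W = -15/2 (W = -(-45)/(-6) = -(-45)*(-1)/6 = -9*⅚ = -15/2 ≈ -7.5000)
N(M) = -35*M/2 (N(M) = M*(-15/2 - 5*2) = M*(-15/2 - 10) = M*(-35/2) = -35*M/2)
599/(-39456) + N(173)/(-29605) = 599/(-39456) - 35/2*173/(-29605) = 599*(-1/39456) - 6055/2*(-1/29605) = -599/39456 + 1211/11842 = 20343929/233618976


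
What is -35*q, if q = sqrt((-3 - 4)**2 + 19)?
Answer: -70*sqrt(17) ≈ -288.62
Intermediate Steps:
q = 2*sqrt(17) (q = sqrt((-7)**2 + 19) = sqrt(49 + 19) = sqrt(68) = 2*sqrt(17) ≈ 8.2462)
-35*q = -70*sqrt(17)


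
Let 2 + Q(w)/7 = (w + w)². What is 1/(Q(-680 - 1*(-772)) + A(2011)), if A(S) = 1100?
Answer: 1/238078 ≈ 4.2003e-6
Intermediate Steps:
Q(w) = -14 + 28*w² (Q(w) = -14 + 7*(w + w)² = -14 + 7*(2*w)² = -14 + 7*(4*w²) = -14 + 28*w²)
1/(Q(-680 - 1*(-772)) + A(2011)) = 1/((-14 + 28*(-680 - 1*(-772))²) + 1100) = 1/((-14 + 28*(-680 + 772)²) + 1100) = 1/((-14 + 28*92²) + 1100) = 1/((-14 + 28*8464) + 1100) = 1/((-14 + 236992) + 1100) = 1/(236978 + 1100) = 1/238078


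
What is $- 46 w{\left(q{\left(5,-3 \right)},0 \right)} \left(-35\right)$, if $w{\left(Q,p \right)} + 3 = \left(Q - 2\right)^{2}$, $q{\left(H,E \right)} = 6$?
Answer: $20930$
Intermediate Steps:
$w{\left(Q,p \right)} = -3 + \left(-2 + Q\right)^{2}$ ($w{\left(Q,p \right)} = -3 + \left(Q - 2\right)^{2} = -3 + \left(-2 + Q\right)^{2}$)
$- 46 w{\left(q{\left(5,-3 \right)},0 \right)} \left(-35\right) = - 46 \left(-3 + \left(-2 + 6\right)^{2}\right) \left(-35\right) = - 46 \left(-3 + 4^{2}\right) \left(-35\right) = - 46 \left(-3 + 16\right) \left(-35\right) = \left(-46\right) 13 \left(-35\right) = \left(-598\right) \left(-35\right) = 20930$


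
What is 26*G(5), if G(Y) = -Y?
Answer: -130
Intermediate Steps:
26*G(5) = 26*(-1*5) = 26*(-5) = -130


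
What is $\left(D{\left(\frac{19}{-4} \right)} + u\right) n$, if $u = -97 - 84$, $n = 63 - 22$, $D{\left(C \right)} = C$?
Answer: $- \frac{30463}{4} \approx -7615.8$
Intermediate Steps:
$n = 41$ ($n = 63 - 22 = 41$)
$u = -181$
$\left(D{\left(\frac{19}{-4} \right)} + u\right) n = \left(\frac{19}{-4} - 181\right) 41 = \left(19 \left(- \frac{1}{4}\right) - 181\right) 41 = \left(- \frac{19}{4} - 181\right) 41 = \left(- \frac{743}{4}\right) 41 = - \frac{30463}{4}$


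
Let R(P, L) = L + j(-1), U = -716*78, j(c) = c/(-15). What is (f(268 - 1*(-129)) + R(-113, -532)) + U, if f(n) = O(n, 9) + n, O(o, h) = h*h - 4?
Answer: -838589/15 ≈ -55906.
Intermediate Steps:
j(c) = -c/15 (j(c) = c*(-1/15) = -c/15)
O(o, h) = -4 + h**2 (O(o, h) = h**2 - 4 = -4 + h**2)
U = -55848
f(n) = 77 + n (f(n) = (-4 + 9**2) + n = (-4 + 81) + n = 77 + n)
R(P, L) = 1/15 + L (R(P, L) = L - 1/15*(-1) = L + 1/15 = 1/15 + L)
(f(268 - 1*(-129)) + R(-113, -532)) + U = ((77 + (268 - 1*(-129))) + (1/15 - 532)) - 55848 = ((77 + (268 + 129)) - 7979/15) - 55848 = ((77 + 397) - 7979/15) - 55848 = (474 - 7979/15) - 55848 = -869/15 - 55848 = -838589/15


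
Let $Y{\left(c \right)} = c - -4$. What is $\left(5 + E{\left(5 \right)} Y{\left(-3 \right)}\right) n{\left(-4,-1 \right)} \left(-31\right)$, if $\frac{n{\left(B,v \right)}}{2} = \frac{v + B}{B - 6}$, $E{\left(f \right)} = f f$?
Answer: $-930$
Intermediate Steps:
$Y{\left(c \right)} = 4 + c$ ($Y{\left(c \right)} = c + 4 = 4 + c$)
$E{\left(f \right)} = f^{2}$
$n{\left(B,v \right)} = \frac{2 \left(B + v\right)}{-6 + B}$ ($n{\left(B,v \right)} = 2 \frac{v + B}{B - 6} = 2 \frac{B + v}{-6 + B} = \frac{2 \left(B + v\right)}{-6 + B}$)
$\left(5 + E{\left(5 \right)} Y{\left(-3 \right)}\right) n{\left(-4,-1 \right)} \left(-31\right) = \left(5 + 5^{2} \left(4 - 3\right)\right) \frac{2 \left(-4 - 1\right)}{-6 - 4} \left(-31\right) = \left(5 + 25 \cdot 1\right) 2 \frac{1}{-10} \left(-5\right) \left(-31\right) = \left(5 + 25\right) 2 \left(- \frac{1}{10}\right) \left(-5\right) \left(-31\right) = 30 \cdot 1 \left(-31\right) = 30 \left(-31\right) = -930$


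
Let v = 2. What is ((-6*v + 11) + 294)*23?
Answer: 6739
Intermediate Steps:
((-6*v + 11) + 294)*23 = ((-6*2 + 11) + 294)*23 = ((-12 + 11) + 294)*23 = (-1 + 294)*23 = 293*23 = 6739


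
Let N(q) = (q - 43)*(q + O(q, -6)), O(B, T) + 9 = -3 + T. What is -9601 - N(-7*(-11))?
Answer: -11607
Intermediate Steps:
O(B, T) = -12 + T (O(B, T) = -9 + (-3 + T) = -12 + T)
N(q) = (-43 + q)*(-18 + q) (N(q) = (q - 43)*(q + (-12 - 6)) = (-43 + q)*(q - 18) = (-43 + q)*(-18 + q))
-9601 - N(-7*(-11)) = -9601 - (774 + (-7*(-11))² - (-427)*(-11)) = -9601 - (774 + 77² - 61*77) = -9601 - (774 + 5929 - 4697) = -9601 - 1*2006 = -9601 - 2006 = -11607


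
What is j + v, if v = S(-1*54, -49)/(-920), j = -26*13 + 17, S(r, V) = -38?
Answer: -147641/460 ≈ -320.96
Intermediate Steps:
j = -321 (j = -338 + 17 = -321)
v = 19/460 (v = -38/(-920) = -38*(-1/920) = 19/460 ≈ 0.041304)
j + v = -321 + 19/460 = -147641/460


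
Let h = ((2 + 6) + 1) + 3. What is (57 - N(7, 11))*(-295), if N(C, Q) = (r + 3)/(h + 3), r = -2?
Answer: -50386/3 ≈ -16795.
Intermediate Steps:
h = 12 (h = (8 + 1) + 3 = 9 + 3 = 12)
N(C, Q) = 1/15 (N(C, Q) = (-2 + 3)/(12 + 3) = 1/15)
(57 - N(7, 11))*(-295) = (57 - 1*1/15)*(-295) = (57 - 1/15)*(-295) = (854/15)*(-295) = -50386/3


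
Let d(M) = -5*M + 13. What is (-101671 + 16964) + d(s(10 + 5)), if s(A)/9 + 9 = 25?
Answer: -85414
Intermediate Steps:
s(A) = 144 (s(A) = -81 + 9*25 = -81 + 225 = 144)
d(M) = 13 - 5*M
(-101671 + 16964) + d(s(10 + 5)) = (-101671 + 16964) + (13 - 5*144) = -84707 + (13 - 720) = -84707 - 707 = -85414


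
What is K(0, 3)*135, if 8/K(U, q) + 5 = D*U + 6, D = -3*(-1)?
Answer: 1080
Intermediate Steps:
D = 3
K(U, q) = 8/(1 + 3*U) (K(U, q) = 8/(-5 + (3*U + 6)) = 8/(-5 + (6 + 3*U)) = 8/(1 + 3*U))
K(0, 3)*135 = (8/(1 + 3*0))*135 = (8/(1 + 0))*135 = (8/1)*135 = (8*1)*135 = 8*135 = 1080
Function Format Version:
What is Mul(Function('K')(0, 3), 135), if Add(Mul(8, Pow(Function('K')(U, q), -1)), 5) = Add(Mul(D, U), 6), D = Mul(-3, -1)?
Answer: 1080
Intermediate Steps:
D = 3
Function('K')(U, q) = Mul(8, Pow(Add(1, Mul(3, U)), -1)) (Function('K')(U, q) = Mul(8, Pow(Add(-5, Add(Mul(3, U), 6)), -1)) = Mul(8, Pow(Add(-5, Add(6, Mul(3, U))), -1)) = Mul(8, Pow(Add(1, Mul(3, U)), -1)))
Mul(Function('K')(0, 3), 135) = Mul(Mul(8, Pow(Add(1, Mul(3, 0)), -1)), 135) = Mul(Mul(8, Pow(Add(1, 0), -1)), 135) = Mul(Mul(8, Pow(1, -1)), 135) = Mul(Mul(8, 1), 135) = Mul(8, 135) = 1080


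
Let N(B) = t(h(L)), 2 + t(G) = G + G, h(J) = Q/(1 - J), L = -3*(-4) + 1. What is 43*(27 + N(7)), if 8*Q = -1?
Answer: 51643/48 ≈ 1075.9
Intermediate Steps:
Q = -1/8 (Q = (1/8)*(-1) = -1/8 ≈ -0.12500)
L = 13 (L = 12 + 1 = 13)
h(J) = -1/(8*(1 - J))
t(G) = -2 + 2*G (t(G) = -2 + (G + G) = -2 + 2*G)
N(B) = -95/48 (N(B) = -2 + 2*(1/(8*(-1 + 13))) = -2 + 2*((1/8)/12) = -2 + 2*((1/8)*(1/12)) = -2 + 2*(1/96) = -2 + 1/48 = -95/48)
43*(27 + N(7)) = 43*(27 - 95/48) = 43*(1201/48) = 51643/48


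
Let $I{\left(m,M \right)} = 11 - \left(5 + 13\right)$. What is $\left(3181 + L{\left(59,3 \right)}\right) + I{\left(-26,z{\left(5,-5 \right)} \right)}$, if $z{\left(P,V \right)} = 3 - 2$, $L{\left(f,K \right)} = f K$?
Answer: $3351$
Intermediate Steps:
$L{\left(f,K \right)} = K f$
$z{\left(P,V \right)} = 1$
$I{\left(m,M \right)} = -7$ ($I{\left(m,M \right)} = 11 - 18 = -7$)
$\left(3181 + L{\left(59,3 \right)}\right) + I{\left(-26,z{\left(5,-5 \right)} \right)} = \left(3181 + 3 \cdot 59\right) - 7 = \left(3181 + 177\right) - 7 = 3358 - 7 = 3351$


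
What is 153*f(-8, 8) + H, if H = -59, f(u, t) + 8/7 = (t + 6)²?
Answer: 208279/7 ≈ 29754.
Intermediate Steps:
f(u, t) = -8/7 + (6 + t)² (f(u, t) = -8/7 + (t + 6)² = -8/7 + (6 + t)²)
153*f(-8, 8) + H = 153*(-8/7 + (6 + 8)²) - 59 = 153*(-8/7 + 14²) - 59 = 153*(-8/7 + 196) - 59 = 153*(1364/7) - 59 = 208692/7 - 59 = 208279/7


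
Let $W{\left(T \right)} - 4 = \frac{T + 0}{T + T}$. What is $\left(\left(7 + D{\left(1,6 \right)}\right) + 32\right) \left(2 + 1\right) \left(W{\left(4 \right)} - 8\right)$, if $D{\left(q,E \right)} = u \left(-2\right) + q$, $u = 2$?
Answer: $-378$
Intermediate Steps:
$D{\left(q,E \right)} = -4 + q$ ($D{\left(q,E \right)} = 2 \left(-2\right) + q = -4 + q$)
$W{\left(T \right)} = \frac{9}{2}$ ($W{\left(T \right)} = 4 + \frac{T + 0}{T + T} = 4 + \frac{T}{2 T} = 4 + T \frac{1}{2 T} = 4 + \frac{1}{2} = \frac{9}{2}$)
$\left(\left(7 + D{\left(1,6 \right)}\right) + 32\right) \left(2 + 1\right) \left(W{\left(4 \right)} - 8\right) = \left(\left(7 + \left(-4 + 1\right)\right) + 32\right) \left(2 + 1\right) \left(\frac{9}{2} - 8\right) = \left(\left(7 - 3\right) + 32\right) 3 \left(- \frac{7}{2}\right) = \left(4 + 32\right) \left(- \frac{21}{2}\right) = 36 \left(- \frac{21}{2}\right) = -378$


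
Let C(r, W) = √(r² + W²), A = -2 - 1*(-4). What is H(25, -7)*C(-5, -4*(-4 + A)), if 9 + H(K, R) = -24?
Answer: -33*√89 ≈ -311.32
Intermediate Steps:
H(K, R) = -33 (H(K, R) = -9 - 24 = -33)
A = 2 (A = -2 + 4 = 2)
C(r, W) = √(W² + r²)
H(25, -7)*C(-5, -4*(-4 + A)) = -33*√((-4*(-4 + 2))² + (-5)²) = -33*√((-4*(-2))² + 25) = -33*√(8² + 25) = -33*√(64 + 25) = -33*√89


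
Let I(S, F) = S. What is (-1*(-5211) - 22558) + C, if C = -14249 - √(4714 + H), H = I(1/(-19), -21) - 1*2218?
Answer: -31596 - √901037/19 ≈ -31646.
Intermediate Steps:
H = -42143/19 (H = 1/(-19) - 1*2218 = -1/19 - 2218 = -42143/19 ≈ -2218.1)
C = -14249 - √901037/19 (C = -14249 - √(4714 - 42143/19) = -14249 - √(47423/19) = -14249 - √901037/19 ≈ -14299.)
(-1*(-5211) - 22558) + C = (-1*(-5211) - 22558) + (-14249 - √901037/19) = (5211 - 22558) + (-14249 - √901037/19) = -17347 + (-14249 - √901037/19) = -31596 - √901037/19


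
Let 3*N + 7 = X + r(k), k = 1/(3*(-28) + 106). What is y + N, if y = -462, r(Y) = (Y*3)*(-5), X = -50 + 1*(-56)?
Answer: -32993/66 ≈ -499.89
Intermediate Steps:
X = -106 (X = -50 - 56 = -106)
k = 1/22 (k = 1/(-84 + 106) = 1/22 ≈ 0.045455)
r(Y) = -15*Y (r(Y) = (3*Y)*(-5) = -15*Y)
N = -2501/66 (N = -7/3 + (-106 - 15*1/22)/3 = -7/3 + (-106 - 15/22)/3 = -7/3 + (⅓)*(-2347/22) = -7/3 - 2347/66 = -2501/66 ≈ -37.894)
y + N = -462 - 2501/66 = -32993/66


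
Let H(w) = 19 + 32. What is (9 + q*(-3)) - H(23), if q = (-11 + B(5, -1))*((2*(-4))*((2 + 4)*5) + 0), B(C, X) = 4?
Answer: -5082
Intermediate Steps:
H(w) = 51
q = 1680 (q = (-11 + 4)*((2*(-4))*((2 + 4)*5) + 0) = -7*(-48*5 + 0) = -7*(-8*30 + 0) = -7*(-240 + 0) = -7*(-240) = 1680)
(9 + q*(-3)) - H(23) = (9 + 1680*(-3)) - 1*51 = (9 - 5040) - 51 = -5031 - 51 = -5082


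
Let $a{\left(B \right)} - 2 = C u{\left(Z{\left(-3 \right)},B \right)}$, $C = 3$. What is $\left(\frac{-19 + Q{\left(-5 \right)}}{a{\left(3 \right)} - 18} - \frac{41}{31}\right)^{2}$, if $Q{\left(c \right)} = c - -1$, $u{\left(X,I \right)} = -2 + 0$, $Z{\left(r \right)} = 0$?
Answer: $\frac{35721}{465124} \approx 0.076799$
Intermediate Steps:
$u{\left(X,I \right)} = -2$
$Q{\left(c \right)} = 1 + c$ ($Q{\left(c \right)} = c + 1 = 1 + c$)
$a{\left(B \right)} = -4$ ($a{\left(B \right)} = 2 + 3 \left(-2\right) = 2 - 6 = -4$)
$\left(\frac{-19 + Q{\left(-5 \right)}}{a{\left(3 \right)} - 18} - \frac{41}{31}\right)^{2} = \left(\frac{-19 + \left(1 - 5\right)}{-4 - 18} - \frac{41}{31}\right)^{2} = \left(\frac{-19 - 4}{-22} - \frac{41}{31}\right)^{2} = \left(\left(-23\right) \left(- \frac{1}{22}\right) - \frac{41}{31}\right)^{2} = \left(\frac{23}{22} - \frac{41}{31}\right)^{2} = \left(- \frac{189}{682}\right)^{2} = \frac{35721}{465124}$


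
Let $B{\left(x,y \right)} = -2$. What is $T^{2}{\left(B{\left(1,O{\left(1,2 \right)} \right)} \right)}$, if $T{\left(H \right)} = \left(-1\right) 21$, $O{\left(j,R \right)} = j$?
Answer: $441$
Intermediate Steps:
$T{\left(H \right)} = -21$
$T^{2}{\left(B{\left(1,O{\left(1,2 \right)} \right)} \right)} = \left(-21\right)^{2} = 441$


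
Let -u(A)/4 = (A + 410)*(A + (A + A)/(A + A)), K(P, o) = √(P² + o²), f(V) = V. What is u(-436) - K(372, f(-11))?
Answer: -45240 - √138505 ≈ -45612.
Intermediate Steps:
u(A) = -4*(1 + A)*(410 + A) (u(A) = -4*(A + 410)*(A + (A + A)/(A + A)) = -4*(410 + A)*(A + (2*A)/((2*A))) = -4*(410 + A)*(A + (2*A)*(1/(2*A))) = -4*(410 + A)*(A + 1) = -4*(410 + A)*(1 + A) = -4*(1 + A)*(410 + A))
u(-436) - K(372, f(-11)) = (-1640 - 1644*(-436) - 4*(-436)²) - √(372² + (-11)²) = (-1640 + 716784 - 4*190096) - √(138384 + 121) = (-1640 + 716784 - 760384) - √138505 = -45240 - √138505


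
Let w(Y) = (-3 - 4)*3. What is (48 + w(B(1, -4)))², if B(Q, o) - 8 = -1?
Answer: 729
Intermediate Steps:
B(Q, o) = 7 (B(Q, o) = 8 - 1 = 7)
w(Y) = -21 (w(Y) = -7*3 = -21)
(48 + w(B(1, -4)))² = (48 - 21)² = 27² = 729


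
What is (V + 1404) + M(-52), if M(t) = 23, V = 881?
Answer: 2308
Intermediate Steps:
(V + 1404) + M(-52) = (881 + 1404) + 23 = 2285 + 23 = 2308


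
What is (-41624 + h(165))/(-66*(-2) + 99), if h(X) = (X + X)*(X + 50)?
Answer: 2666/21 ≈ 126.95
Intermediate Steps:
h(X) = 2*X*(50 + X) (h(X) = (2*X)*(50 + X) = 2*X*(50 + X))
(-41624 + h(165))/(-66*(-2) + 99) = (-41624 + 2*165*(50 + 165))/(-66*(-2) + 99) = (-41624 + 2*165*215)/(132 + 99) = (-41624 + 70950)/231 = 29326*(1/231) = 2666/21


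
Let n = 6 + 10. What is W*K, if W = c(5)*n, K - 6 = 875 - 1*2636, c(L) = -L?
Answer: 140400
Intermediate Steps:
n = 16
K = -1755 (K = 6 + (875 - 1*2636) = 6 + (875 - 2636) = 6 - 1761 = -1755)
W = -80 (W = -1*5*16 = -5*16 = -80)
W*K = -80*(-1755) = 140400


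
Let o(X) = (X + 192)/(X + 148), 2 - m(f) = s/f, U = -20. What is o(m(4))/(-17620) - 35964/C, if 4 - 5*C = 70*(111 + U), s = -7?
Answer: 320538509037/11347755740 ≈ 28.247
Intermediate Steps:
m(f) = 2 + 7/f (m(f) = 2 - (-7)/f = 2 + 7/f)
o(X) = (192 + X)/(148 + X)
C = -6366/5 (C = ⅘ - 14*(111 - 20) = ⅘ - 14*91 = ⅘ - ⅕*6370 = ⅘ - 1274 = -6366/5 ≈ -1273.2)
o(m(4))/(-17620) - 35964/C = ((192 + (2 + 7/4))/(148 + (2 + 7/4)))/(-17620) - 35964/(-6366/5) = ((192 + (2 + 7*(¼)))/(148 + (2 + 7*(¼))))*(-1/17620) - 35964*(-5/6366) = ((192 + (2 + 7/4))/(148 + (2 + 7/4)))*(-1/17620) + 29970/1061 = ((192 + 15/4)/(148 + 15/4))*(-1/17620) + 29970/1061 = ((783/4)/(607/4))*(-1/17620) + 29970/1061 = ((4/607)*(783/4))*(-1/17620) + 29970/1061 = (783/607)*(-1/17620) + 29970/1061 = -783/10695340 + 29970/1061 = 320538509037/11347755740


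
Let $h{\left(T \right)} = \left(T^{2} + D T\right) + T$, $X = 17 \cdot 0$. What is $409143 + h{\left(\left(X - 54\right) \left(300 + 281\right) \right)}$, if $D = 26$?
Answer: $983889921$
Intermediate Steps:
$X = 0$
$h{\left(T \right)} = T^{2} + 27 T$ ($h{\left(T \right)} = \left(T^{2} + 26 T\right) + T = T^{2} + 27 T$)
$409143 + h{\left(\left(X - 54\right) \left(300 + 281\right) \right)} = 409143 + \left(0 - 54\right) \left(300 + 281\right) \left(27 + \left(0 - 54\right) \left(300 + 281\right)\right) = 409143 + \left(-54\right) 581 \left(27 - 31374\right) = 409143 - 31374 \left(27 - 31374\right) = 409143 - -983480778 = 409143 + 983480778 = 983889921$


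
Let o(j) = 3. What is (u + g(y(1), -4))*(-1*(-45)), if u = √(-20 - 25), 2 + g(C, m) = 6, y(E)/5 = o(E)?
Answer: 180 + 135*I*√5 ≈ 180.0 + 301.87*I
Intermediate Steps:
y(E) = 15 (y(E) = 5*3 = 15)
g(C, m) = 4 (g(C, m) = -2 + 6 = 4)
u = 3*I*√5 (u = √(-45) = 3*I*√5 ≈ 6.7082*I)
(u + g(y(1), -4))*(-1*(-45)) = (3*I*√5 + 4)*(-1*(-45)) = (4 + 3*I*√5)*45 = 180 + 135*I*√5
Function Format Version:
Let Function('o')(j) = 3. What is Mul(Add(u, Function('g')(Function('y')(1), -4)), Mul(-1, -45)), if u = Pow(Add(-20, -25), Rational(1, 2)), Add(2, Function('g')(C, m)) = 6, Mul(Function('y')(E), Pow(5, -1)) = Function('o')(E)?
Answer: Add(180, Mul(135, I, Pow(5, Rational(1, 2)))) ≈ Add(180.00, Mul(301.87, I))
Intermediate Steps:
Function('y')(E) = 15 (Function('y')(E) = Mul(5, 3) = 15)
Function('g')(C, m) = 4 (Function('g')(C, m) = Add(-2, 6) = 4)
u = Mul(3, I, Pow(5, Rational(1, 2))) (u = Pow(-45, Rational(1, 2)) = Mul(3, I, Pow(5, Rational(1, 2))) ≈ Mul(6.7082, I))
Mul(Add(u, Function('g')(Function('y')(1), -4)), Mul(-1, -45)) = Mul(Add(Mul(3, I, Pow(5, Rational(1, 2))), 4), Mul(-1, -45)) = Mul(Add(4, Mul(3, I, Pow(5, Rational(1, 2)))), 45) = Add(180, Mul(135, I, Pow(5, Rational(1, 2))))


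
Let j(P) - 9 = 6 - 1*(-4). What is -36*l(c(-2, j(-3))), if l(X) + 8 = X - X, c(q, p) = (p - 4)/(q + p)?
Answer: 288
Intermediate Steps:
j(P) = 19 (j(P) = 9 + (6 - 1*(-4)) = 9 + (6 + 4) = 9 + 10 = 19)
c(q, p) = (-4 + p)/(p + q)
l(X) = -8 (l(X) = -8 + (X - X) = -8 + 0 = -8)
-36*l(c(-2, j(-3))) = -36*(-8) = 288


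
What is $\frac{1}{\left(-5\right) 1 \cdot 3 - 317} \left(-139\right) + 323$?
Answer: $\frac{107375}{332} \approx 323.42$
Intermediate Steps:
$\frac{1}{\left(-5\right) 1 \cdot 3 - 317} \left(-139\right) + 323 = \frac{1}{\left(-5\right) 3 - 317} \left(-139\right) + 323 = \frac{1}{-15 - 317} \left(-139\right) + 323 = \frac{1}{-332} \left(-139\right) + 323 = \left(- \frac{1}{332}\right) \left(-139\right) + 323 = \frac{139}{332} + 323 = \frac{107375}{332}$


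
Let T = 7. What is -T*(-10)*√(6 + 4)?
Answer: 70*√10 ≈ 221.36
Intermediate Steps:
-T*(-10)*√(6 + 4) = -7*(-10)*√(6 + 4) = -(-70)*√10 = 70*√10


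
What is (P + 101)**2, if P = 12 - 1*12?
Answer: 10201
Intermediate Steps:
P = 0 (P = 12 - 12 = 0)
(P + 101)**2 = (0 + 101)**2 = 101**2 = 10201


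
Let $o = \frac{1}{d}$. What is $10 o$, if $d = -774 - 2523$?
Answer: $- \frac{10}{3297} \approx -0.0030331$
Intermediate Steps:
$d = -3297$ ($d = -774 - 2523 = -3297$)
$o = - \frac{1}{3297}$ ($o = \frac{1}{-3297} = - \frac{1}{3297} \approx -0.00030331$)
$10 o = 10 \left(- \frac{1}{3297}\right) = - \frac{10}{3297}$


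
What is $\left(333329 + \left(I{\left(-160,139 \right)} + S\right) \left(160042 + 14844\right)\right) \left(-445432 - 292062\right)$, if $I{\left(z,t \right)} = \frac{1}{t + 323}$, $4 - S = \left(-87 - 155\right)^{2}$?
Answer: $\frac{1744666541944257892}{231} \approx 7.5527 \cdot 10^{15}$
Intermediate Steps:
$S = -58560$ ($S = 4 - \left(-87 - 155\right)^{2} = 4 - \left(-242\right)^{2} = 4 - 58564 = -58560$)
$I{\left(z,t \right)} = \frac{1}{323 + t}$
$\left(333329 + \left(I{\left(-160,139 \right)} + S\right) \left(160042 + 14844\right)\right) \left(-445432 - 292062\right) = \left(333329 + \left(\frac{1}{323 + 139} - 58560\right) \left(160042 + 14844\right)\right) \left(-445432 - 292062\right) = \left(333329 + \left(\frac{1}{462} - 58560\right) 174886\right) \left(-737494\right) = \left(333329 - \frac{2365745793517}{231}\right) \left(-737494\right) = \left(- \frac{2365668794518}{231}\right) \left(-737494\right) = \frac{1744666541944257892}{231}$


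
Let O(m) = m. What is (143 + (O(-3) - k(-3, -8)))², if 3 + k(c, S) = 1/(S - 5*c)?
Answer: 1000000/49 ≈ 20408.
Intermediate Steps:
k(c, S) = -3 + 1/(S - 5*c)
(143 + (O(-3) - k(-3, -8)))² = (143 + (-3 - (1 - 3*(-8) + 15*(-3))/(-8 - 5*(-3))))² = (143 + (-3 - (1 + 24 - 45)/(-8 + 15)))² = (143 + (-3 - (-20)/7))² = (143 + (-3 - 1*(-20/7)))² = (143 + (-3 + 20/7))² = (143 - ⅐)² = (1000/7)² = 1000000/49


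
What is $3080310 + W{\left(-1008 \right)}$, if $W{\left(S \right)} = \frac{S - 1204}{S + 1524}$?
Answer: $\frac{397359437}{129} \approx 3.0803 \cdot 10^{6}$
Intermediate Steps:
$W{\left(S \right)} = \frac{-1204 + S}{1524 + S}$
$3080310 + W{\left(-1008 \right)} = 3080310 + \frac{-1204 - 1008}{1524 - 1008} = 3080310 + \frac{1}{516} \left(-2212\right) = 3080310 - \frac{553}{129} = \frac{397359437}{129}$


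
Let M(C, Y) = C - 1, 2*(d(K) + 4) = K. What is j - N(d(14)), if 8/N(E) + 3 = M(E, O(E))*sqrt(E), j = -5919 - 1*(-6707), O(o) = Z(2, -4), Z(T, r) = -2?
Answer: 780 - 16*sqrt(3)/3 ≈ 770.76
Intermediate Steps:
O(o) = -2
d(K) = -4 + K/2
j = 788 (j = -5919 + 6707 = 788)
M(C, Y) = -1 + C
N(E) = 8/(-3 + sqrt(E)*(-1 + E)) (N(E) = 8/(-3 + (-1 + E)*sqrt(E)) = 8/(-3 + sqrt(E)*(-1 + E)))
j - N(d(14)) = 788 - 8/(-3 + sqrt(-4 + (1/2)*14)*(-1 + (-4 + (1/2)*14))) = 788 - 8/(-3 + sqrt(-4 + 7)*(-1 + (-4 + 7))) = 788 - 8/(-3 + sqrt(3)*(-1 + 3)) = 788 - 8/(-3 + sqrt(3)*2) = 788 - 8/(-3 + 2*sqrt(3))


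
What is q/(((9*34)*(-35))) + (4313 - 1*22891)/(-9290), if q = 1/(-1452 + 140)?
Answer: 5220982957/2610772416 ≈ 1.9998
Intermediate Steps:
q = -1/1312 (q = 1/(-1312) = -1/1312 ≈ -0.00076220)
q/(((9*34)*(-35))) + (4313 - 1*22891)/(-9290) = -1/(1312*((9*34)*(-35))) + (4313 - 1*22891)/(-9290) = -1/(1312*(306*(-35))) + (4313 - 22891)*(-1/9290) = -1/1312/(-10710) - 18578*(-1/9290) = -1/1312*(-1/10710) + 9289/4645 = 1/14051520 + 9289/4645 = 5220982957/2610772416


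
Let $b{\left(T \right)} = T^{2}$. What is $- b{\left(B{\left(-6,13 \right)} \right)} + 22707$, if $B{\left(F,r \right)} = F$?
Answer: $22671$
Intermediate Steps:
$- b{\left(B{\left(-6,13 \right)} \right)} + 22707 = - \left(-6\right)^{2} + 22707 = \left(-1\right) 36 + 22707 = -36 + 22707 = 22671$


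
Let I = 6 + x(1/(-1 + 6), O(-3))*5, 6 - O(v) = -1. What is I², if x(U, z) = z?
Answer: 1681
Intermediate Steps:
O(v) = 7 (O(v) = 6 - 1*(-1) = 6 + 1 = 7)
I = 41 (I = 6 + 7*5 = 6 + 35 = 41)
I² = 41² = 1681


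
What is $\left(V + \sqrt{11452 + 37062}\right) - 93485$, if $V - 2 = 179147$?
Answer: $85664 + \sqrt{48514} \approx 85884.0$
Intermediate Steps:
$V = 179149$ ($V = 2 + 179147 = 179149$)
$\left(V + \sqrt{11452 + 37062}\right) - 93485 = \left(179149 + \sqrt{11452 + 37062}\right) - 93485 = \left(179149 + \sqrt{48514}\right) - 93485 = 85664 + \sqrt{48514}$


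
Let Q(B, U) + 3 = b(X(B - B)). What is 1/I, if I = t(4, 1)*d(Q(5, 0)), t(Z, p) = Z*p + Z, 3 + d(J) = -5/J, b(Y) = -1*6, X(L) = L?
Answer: -9/176 ≈ -0.051136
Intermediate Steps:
b(Y) = -6
Q(B, U) = -9 (Q(B, U) = -3 - 6 = -9)
d(J) = -3 - 5/J
t(Z, p) = Z + Z*p
I = -176/9 (I = (4*(1 + 1))*(-3 - 5/(-9)) = (4*2)*(-3 - 5*(-1/9)) = 8*(-3 + 5/9) = 8*(-22/9) = -176/9 ≈ -19.556)
1/I = 1/(-176/9) = -9/176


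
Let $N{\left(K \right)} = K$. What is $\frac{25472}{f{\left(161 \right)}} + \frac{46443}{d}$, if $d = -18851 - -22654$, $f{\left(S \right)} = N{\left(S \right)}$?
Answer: $\frac{104347339}{612283} \approx 170.42$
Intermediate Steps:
$f{\left(S \right)} = S$
$d = 3803$ ($d = -18851 + 22654 = 3803$)
$\frac{25472}{f{\left(161 \right)}} + \frac{46443}{d} = \frac{25472}{161} + \frac{46443}{3803} = \frac{104347339}{612283}$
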